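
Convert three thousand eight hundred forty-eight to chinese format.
Convert three thousand eight hundred forty-eight (English words) → 3×1000 + 8×100 + 48 = 3848 (decimal)
Convert 3848 (decimal) → 3848 = 3×1000 + 8×100 + 4×10 + 8 → 三千八百四十八 (Chinese numeral)
三千八百四十八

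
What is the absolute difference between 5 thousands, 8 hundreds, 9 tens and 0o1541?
Convert 5 thousands, 8 hundreds, 9 tens (place-value notation) → 5×1000 + 8×100 + 9×10 = 5890 (decimal)
Convert 0o1541 (octal) → 1×512 + 5×64 + 4×8 + 1 = 865 (decimal)
Compute |5890 - 865| = 5025
5025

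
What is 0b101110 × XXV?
Convert 0b101110 (binary) → 32 + 8 + 4 + 2 = 46 (decimal)
Convert XXV (Roman numeral) → 10 + 10 + 5 = 25 (decimal)
Compute 46 × 25 = 1150
1150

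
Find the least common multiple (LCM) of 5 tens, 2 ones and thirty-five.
Convert 5 tens, 2 ones (place-value notation) → 5×10 + 2 = 52 (decimal)
Convert thirty-five (English words) → 35 (decimal)
Compute lcm(52, 35) = 1820
1820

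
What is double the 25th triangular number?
The 25th triangular number = 25×26/2 = 325
Compute 325 × 2 = 650
650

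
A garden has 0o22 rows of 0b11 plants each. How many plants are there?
Convert 0b11 (binary) → 2 + 1 = 3 (decimal)
Convert 0o22 (octal) → 2×8 + 2 = 18 (decimal)
Compute 3 × 18 = 54
54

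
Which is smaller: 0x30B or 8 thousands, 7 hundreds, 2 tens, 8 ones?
Convert 0x30B (hexadecimal) → 3×256 + 11 = 779 (decimal)
Convert 8 thousands, 7 hundreds, 2 tens, 8 ones (place-value notation) → 8×1000 + 7×100 + 2×10 + 8 = 8728 (decimal)
Compare 779 vs 8728: smaller = 779
779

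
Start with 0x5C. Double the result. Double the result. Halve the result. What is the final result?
Convert 0x5C (hexadecimal) → 5×16 + 12 = 92 (decimal)
Start: 92
92 × 2 = 184
184 × 2 = 368
368 ÷ 2 = 184
184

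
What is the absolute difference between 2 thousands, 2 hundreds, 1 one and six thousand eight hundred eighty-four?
Convert 2 thousands, 2 hundreds, 1 one (place-value notation) → 2×1000 + 2×100 + 1 = 2201 (decimal)
Convert six thousand eight hundred eighty-four (English words) → 6×1000 + 8×100 + 84 = 6884 (decimal)
Compute |2201 - 6884| = 4683
4683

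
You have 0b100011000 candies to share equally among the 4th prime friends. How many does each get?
Convert 0b100011000 (binary) → 256 + 16 + 8 = 280 (decimal)
Convert the 4th prime (prime index) → 7 (decimal)
Compute 280 ÷ 7 = 40
40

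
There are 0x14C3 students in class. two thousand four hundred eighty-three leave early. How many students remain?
Convert 0x14C3 (hexadecimal) → 1×4096 + 4×256 + 12×16 + 3 = 5315 (decimal)
Convert two thousand four hundred eighty-three (English words) → 2×1000 + 4×100 + 83 = 2483 (decimal)
Compute 5315 - 2483 = 2832
2832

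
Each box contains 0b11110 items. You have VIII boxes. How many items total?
Convert 0b11110 (binary) → 16 + 8 + 4 + 2 = 30 (decimal)
Convert VIII (Roman numeral) → 5 + 1 + 1 + 1 = 8 (decimal)
Compute 30 × 8 = 240
240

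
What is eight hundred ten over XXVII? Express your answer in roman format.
Convert eight hundred ten (English words) → 8×100 + 10 = 810 (decimal)
Convert XXVII (Roman numeral) → 10 + 10 + 5 + 1 + 1 = 27 (decimal)
Compute 810 ÷ 27 = 30
Convert 30 (decimal) → 30 = 10 + 10 + 10 → XXX (Roman numeral)
XXX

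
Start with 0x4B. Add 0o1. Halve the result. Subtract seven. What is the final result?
Convert 0x4B (hexadecimal) → 4×16 + 11 = 75 (decimal)
Start: 75
Convert 0o1 (octal) → 1 (decimal)
75 + 1 = 76
76 ÷ 2 = 38
Convert seven (English words) → 7 (decimal)
38 - 7 = 31
31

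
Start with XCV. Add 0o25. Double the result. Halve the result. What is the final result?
Convert XCV (Roman numeral) → 90 + 5 = 95 (decimal)
Start: 95
Convert 0o25 (octal) → 2×8 + 5 = 21 (decimal)
95 + 21 = 116
116 × 2 = 232
232 ÷ 2 = 116
116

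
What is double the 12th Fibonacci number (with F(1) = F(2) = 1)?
The 12th Fibonacci number (with F(1) = F(2) = 1): 1, 1, 2, 3, 5, 8, 13, 21, 34, 55, 89, 144 → 144
Compute 144 × 2 = 288
288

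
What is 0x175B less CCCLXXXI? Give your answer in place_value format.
Convert 0x175B (hexadecimal) → 1×4096 + 7×256 + 5×16 + 11 = 5979 (decimal)
Convert CCCLXXXI (Roman numeral) → 100 + 100 + 100 + 50 + 10 + 10 + 10 + 1 = 381 (decimal)
Compute 5979 - 381 = 5598
Convert 5598 (decimal) → 5598 = 5×1000 + 5×100 + 9×10 + 8 → 5 thousands, 5 hundreds, 9 tens, 8 ones (place-value notation)
5 thousands, 5 hundreds, 9 tens, 8 ones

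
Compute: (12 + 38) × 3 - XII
Convert XII (Roman numeral) → 10 + 1 + 1 = 12 (decimal)
Expression in decimal: (12 + 38) × 3 - 12
Parentheses first: 12 + 38 = 50
Multiply: 50 × 3 = 150
Subtract: 150 - 12 = 138
138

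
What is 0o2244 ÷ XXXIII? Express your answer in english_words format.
Convert 0o2244 (octal) → 2×512 + 2×64 + 4×8 + 4 = 1188 (decimal)
Convert XXXIII (Roman numeral) → 10 + 10 + 10 + 1 + 1 + 1 = 33 (decimal)
Compute 1188 ÷ 33 = 36
Convert 36 (decimal) → thirty-six (English words)
thirty-six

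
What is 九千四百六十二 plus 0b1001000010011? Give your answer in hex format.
Convert 九千四百六十二 (Chinese numeral) → 9×1000 + 4×100 + 6×10 + 2 = 9462 (decimal)
Convert 0b1001000010011 (binary) → 4096 + 512 + 16 + 2 + 1 = 4627 (decimal)
Compute 9462 + 4627 = 14089
Convert 14089 (decimal) → 14089 = 3×4096 + 7×256 + 9 → 0x3709 (hexadecimal)
0x3709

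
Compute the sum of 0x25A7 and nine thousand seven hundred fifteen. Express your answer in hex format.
Convert 0x25A7 (hexadecimal) → 2×4096 + 5×256 + 10×16 + 7 = 9639 (decimal)
Convert nine thousand seven hundred fifteen (English words) → 9×1000 + 7×100 + 15 = 9715 (decimal)
Compute 9639 + 9715 = 19354
Convert 19354 (decimal) → 19354 = 4×4096 + 11×256 + 9×16 + 10 → 0x4B9A (hexadecimal)
0x4B9A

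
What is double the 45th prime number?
The 45th prime number = 197
Compute 197 × 2 = 394
394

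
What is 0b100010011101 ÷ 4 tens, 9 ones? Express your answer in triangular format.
Convert 0b100010011101 (binary) → 2048 + 128 + 16 + 8 + 4 + 1 = 2205 (decimal)
Convert 4 tens, 9 ones (place-value notation) → 4×10 + 9 = 49 (decimal)
Compute 2205 ÷ 49 = 45
Convert 45 (decimal) → 45 = 9×10/2 → the 9th triangular number (triangular index)
the 9th triangular number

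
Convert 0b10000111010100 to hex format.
Convert 0b10000111010100 (binary) → 8192 + 256 + 128 + 64 + 16 + 4 = 8660 (decimal)
Convert 8660 (decimal) → 8660 = 2×4096 + 1×256 + 13×16 + 4 → 0x21D4 (hexadecimal)
0x21D4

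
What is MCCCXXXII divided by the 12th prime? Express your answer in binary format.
Convert MCCCXXXII (Roman numeral) → 1000 + 100 + 100 + 100 + 10 + 10 + 10 + 1 + 1 = 1332 (decimal)
Convert the 12th prime (prime index) → 37 (decimal)
Compute 1332 ÷ 37 = 36
Convert 36 (decimal) → 36 = 32 + 4 → 0b100100 (binary)
0b100100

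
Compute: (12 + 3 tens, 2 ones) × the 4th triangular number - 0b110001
Convert 3 tens, 2 ones (place-value notation) → 3×10 + 2 = 32 (decimal)
Convert the 4th triangular number (triangular index) → 4×5/2 = 10 (decimal)
Convert 0b110001 (binary) → 32 + 16 + 1 = 49 (decimal)
Expression in decimal: (12 + 32) × 10 - 49
Parentheses first: 12 + 32 = 44
Multiply: 44 × 10 = 440
Subtract: 440 - 49 = 391
391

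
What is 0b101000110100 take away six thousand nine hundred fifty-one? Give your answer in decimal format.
Convert 0b101000110100 (binary) → 2048 + 512 + 32 + 16 + 4 = 2612 (decimal)
Convert six thousand nine hundred fifty-one (English words) → 6×1000 + 9×100 + 51 = 6951 (decimal)
Compute 2612 - 6951 = -4339
-4339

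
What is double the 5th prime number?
The 5th prime number = 11
Compute 11 × 2 = 22
22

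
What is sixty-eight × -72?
Convert sixty-eight (English words) → 68 (decimal)
Compute 68 × -72 = -4896
-4896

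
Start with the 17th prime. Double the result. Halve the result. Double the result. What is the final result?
Convert the 17th prime (prime index) → 59 (decimal)
Start: 59
59 × 2 = 118
118 ÷ 2 = 59
59 × 2 = 118
118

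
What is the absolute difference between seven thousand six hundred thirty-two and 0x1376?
Convert seven thousand six hundred thirty-two (English words) → 7×1000 + 6×100 + 32 = 7632 (decimal)
Convert 0x1376 (hexadecimal) → 1×4096 + 3×256 + 7×16 + 6 = 4982 (decimal)
Compute |7632 - 4982| = 2650
2650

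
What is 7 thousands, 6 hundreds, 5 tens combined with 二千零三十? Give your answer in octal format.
Convert 7 thousands, 6 hundreds, 5 tens (place-value notation) → 7×1000 + 6×100 + 5×10 = 7650 (decimal)
Convert 二千零三十 (Chinese numeral) → 2×1000 + 3×10 = 2030 (decimal)
Compute 7650 + 2030 = 9680
Convert 9680 (decimal) → 9680 = 2×4096 + 2×512 + 7×64 + 2×8 → 0o22720 (octal)
0o22720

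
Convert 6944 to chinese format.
Convert 6944 (decimal) → 6944 = 6×1000 + 9×100 + 4×10 + 4 → 六千九百四十四 (Chinese numeral)
六千九百四十四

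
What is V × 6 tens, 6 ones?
Convert V (Roman numeral) → 5 (decimal)
Convert 6 tens, 6 ones (place-value notation) → 6×10 + 6 = 66 (decimal)
Compute 5 × 66 = 330
330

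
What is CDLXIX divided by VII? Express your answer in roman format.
Convert CDLXIX (Roman numeral) → 400 + 50 + 10 + 9 = 469 (decimal)
Convert VII (Roman numeral) → 5 + 1 + 1 = 7 (decimal)
Compute 469 ÷ 7 = 67
Convert 67 (decimal) → 67 = 50 + 10 + 5 + 1 + 1 → LXVII (Roman numeral)
LXVII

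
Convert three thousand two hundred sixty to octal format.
Convert three thousand two hundred sixty (English words) → 3×1000 + 2×100 + 60 = 3260 (decimal)
Convert 3260 (decimal) → 3260 = 6×512 + 2×64 + 7×8 + 4 → 0o6274 (octal)
0o6274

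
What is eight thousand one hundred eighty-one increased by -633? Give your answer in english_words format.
Convert eight thousand one hundred eighty-one (English words) → 8×1000 + 1×100 + 81 = 8181 (decimal)
Compute 8181 + -633 = 7548
Convert 7548 (decimal) → 7548 = 7×1000 + 5×100 + 48 → seven thousand five hundred forty-eight (English words)
seven thousand five hundred forty-eight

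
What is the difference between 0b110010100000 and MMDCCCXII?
Convert 0b110010100000 (binary) → 2048 + 1024 + 128 + 32 = 3232 (decimal)
Convert MMDCCCXII (Roman numeral) → 1000 + 1000 + 500 + 100 + 100 + 100 + 10 + 1 + 1 = 2812 (decimal)
Difference: |3232 - 2812| = 420
420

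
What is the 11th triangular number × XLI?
Convert the 11th triangular number (triangular index) → 11×12/2 = 66 (decimal)
Convert XLI (Roman numeral) → 40 + 1 = 41 (decimal)
Compute 66 × 41 = 2706
2706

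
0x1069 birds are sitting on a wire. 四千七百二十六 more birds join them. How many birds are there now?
Convert 0x1069 (hexadecimal) → 1×4096 + 6×16 + 9 = 4201 (decimal)
Convert 四千七百二十六 (Chinese numeral) → 4×1000 + 7×100 + 2×10 + 6 = 4726 (decimal)
Compute 4201 + 4726 = 8927
8927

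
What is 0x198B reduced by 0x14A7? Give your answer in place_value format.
Convert 0x198B (hexadecimal) → 1×4096 + 9×256 + 8×16 + 11 = 6539 (decimal)
Convert 0x14A7 (hexadecimal) → 1×4096 + 4×256 + 10×16 + 7 = 5287 (decimal)
Compute 6539 - 5287 = 1252
Convert 1252 (decimal) → 1252 = 1×1000 + 2×100 + 5×10 + 2 → 1 thousand, 2 hundreds, 5 tens, 2 ones (place-value notation)
1 thousand, 2 hundreds, 5 tens, 2 ones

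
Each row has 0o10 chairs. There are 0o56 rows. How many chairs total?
Convert 0o10 (octal) → 1×8 = 8 (decimal)
Convert 0o56 (octal) → 5×8 + 6 = 46 (decimal)
Compute 8 × 46 = 368
368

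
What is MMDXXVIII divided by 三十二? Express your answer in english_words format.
Convert MMDXXVIII (Roman numeral) → 1000 + 1000 + 500 + 10 + 10 + 5 + 1 + 1 + 1 = 2528 (decimal)
Convert 三十二 (Chinese numeral) → 3×10 + 2 = 32 (decimal)
Compute 2528 ÷ 32 = 79
Convert 79 (decimal) → seventy-nine (English words)
seventy-nine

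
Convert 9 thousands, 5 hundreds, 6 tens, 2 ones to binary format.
Convert 9 thousands, 5 hundreds, 6 tens, 2 ones (place-value notation) → 9×1000 + 5×100 + 6×10 + 2 = 9562 (decimal)
Convert 9562 (decimal) → 9562 = 8192 + 1024 + 256 + 64 + 16 + 8 + 2 → 0b10010101011010 (binary)
0b10010101011010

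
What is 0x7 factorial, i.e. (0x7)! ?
Convert 0x7 (hexadecimal) → 7 (decimal)
Compute 7! = 5040
5040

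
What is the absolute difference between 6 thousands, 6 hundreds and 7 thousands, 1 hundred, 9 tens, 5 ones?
Convert 6 thousands, 6 hundreds (place-value notation) → 6×1000 + 6×100 = 6600 (decimal)
Convert 7 thousands, 1 hundred, 9 tens, 5 ones (place-value notation) → 7×1000 + 1×100 + 9×10 + 5 = 7195 (decimal)
Compute |6600 - 7195| = 595
595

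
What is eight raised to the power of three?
Convert eight (English words) → 8 (decimal)
Convert three (English words) → 3 (decimal)
Compute 8 ^ 3 = 512
512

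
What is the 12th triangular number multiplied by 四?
Convert the 12th triangular number (triangular index) → 12×13/2 = 78 (decimal)
Convert 四 (Chinese numeral) → 4 (decimal)
Compute 78 × 4 = 312
312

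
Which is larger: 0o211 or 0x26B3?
Convert 0o211 (octal) → 2×64 + 1×8 + 1 = 137 (decimal)
Convert 0x26B3 (hexadecimal) → 2×4096 + 6×256 + 11×16 + 3 = 9907 (decimal)
Compare 137 vs 9907: larger = 9907
9907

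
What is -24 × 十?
Convert 十 (Chinese numeral) → 1×10 = 10 (decimal)
Compute -24 × 10 = -240
-240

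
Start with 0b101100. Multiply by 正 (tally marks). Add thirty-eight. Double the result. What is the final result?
Convert 0b101100 (binary) → 32 + 8 + 4 = 44 (decimal)
Start: 44
Convert 正 (tally marks) → 5 (decimal)
44 × 5 = 220
Convert thirty-eight (English words) → 38 (decimal)
220 + 38 = 258
258 × 2 = 516
516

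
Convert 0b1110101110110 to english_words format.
Convert 0b1110101110110 (binary) → 4096 + 2048 + 1024 + 256 + 64 + 32 + 16 + 4 + 2 = 7542 (decimal)
Convert 7542 (decimal) → 7542 = 7×1000 + 5×100 + 42 → seven thousand five hundred forty-two (English words)
seven thousand five hundred forty-two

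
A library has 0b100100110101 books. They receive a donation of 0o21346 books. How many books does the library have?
Convert 0b100100110101 (binary) → 2048 + 256 + 32 + 16 + 4 + 1 = 2357 (decimal)
Convert 0o21346 (octal) → 2×4096 + 1×512 + 3×64 + 4×8 + 6 = 8934 (decimal)
Compute 2357 + 8934 = 11291
11291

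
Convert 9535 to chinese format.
Convert 9535 (decimal) → 9535 = 9×1000 + 5×100 + 3×10 + 5 → 九千五百三十五 (Chinese numeral)
九千五百三十五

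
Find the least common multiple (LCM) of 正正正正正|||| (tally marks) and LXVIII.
Convert 正正正正正|||| (tally marks) → 5 + 5 + 5 + 5 + 5 + 4 = 29 (decimal)
Convert LXVIII (Roman numeral) → 50 + 10 + 5 + 1 + 1 + 1 = 68 (decimal)
Compute lcm(29, 68) = 1972
1972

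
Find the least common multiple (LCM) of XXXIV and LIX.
Convert XXXIV (Roman numeral) → 10 + 10 + 10 + 4 = 34 (decimal)
Convert LIX (Roman numeral) → 50 + 9 = 59 (decimal)
Compute lcm(34, 59) = 2006
2006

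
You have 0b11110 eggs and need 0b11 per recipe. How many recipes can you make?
Convert 0b11110 (binary) → 16 + 8 + 4 + 2 = 30 (decimal)
Convert 0b11 (binary) → 2 + 1 = 3 (decimal)
Compute 30 ÷ 3 = 10
10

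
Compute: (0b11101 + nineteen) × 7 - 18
Convert 0b11101 (binary) → 16 + 8 + 4 + 1 = 29 (decimal)
Convert nineteen (English words) → 19 (decimal)
Expression in decimal: (29 + 19) × 7 - 18
Parentheses first: 29 + 19 = 48
Multiply: 48 × 7 = 336
Subtract: 336 - 18 = 318
318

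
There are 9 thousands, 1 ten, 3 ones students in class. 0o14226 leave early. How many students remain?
Convert 9 thousands, 1 ten, 3 ones (place-value notation) → 9×1000 + 1×10 + 3 = 9013 (decimal)
Convert 0o14226 (octal) → 1×4096 + 4×512 + 2×64 + 2×8 + 6 = 6294 (decimal)
Compute 9013 - 6294 = 2719
2719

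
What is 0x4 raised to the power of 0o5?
Convert 0x4 (hexadecimal) → 4 (decimal)
Convert 0o5 (octal) → 5 (decimal)
Compute 4 ^ 5 = 1024
1024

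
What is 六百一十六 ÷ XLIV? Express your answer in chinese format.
Convert 六百一十六 (Chinese numeral) → 6×100 + 1×10 + 6 = 616 (decimal)
Convert XLIV (Roman numeral) → 40 + 4 = 44 (decimal)
Compute 616 ÷ 44 = 14
Convert 14 (decimal) → 14 = 1×10 + 4 → 十四 (Chinese numeral)
十四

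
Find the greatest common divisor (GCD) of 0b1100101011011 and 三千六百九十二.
Convert 0b1100101011011 (binary) → 4096 + 2048 + 256 + 64 + 16 + 8 + 2 + 1 = 6491 (decimal)
Convert 三千六百九十二 (Chinese numeral) → 3×1000 + 6×100 + 9×10 + 2 = 3692 (decimal)
Compute gcd(6491, 3692) = 1
1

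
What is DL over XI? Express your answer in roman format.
Convert DL (Roman numeral) → 500 + 50 = 550 (decimal)
Convert XI (Roman numeral) → 10 + 1 = 11 (decimal)
Compute 550 ÷ 11 = 50
Convert 50 (decimal) → L (Roman numeral)
L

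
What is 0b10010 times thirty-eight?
Convert 0b10010 (binary) → 16 + 2 = 18 (decimal)
Convert thirty-eight (English words) → 38 (decimal)
Compute 18 × 38 = 684
684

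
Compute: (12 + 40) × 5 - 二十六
Convert 二十六 (Chinese numeral) → 2×10 + 6 = 26 (decimal)
Expression in decimal: (12 + 40) × 5 - 26
Parentheses first: 12 + 40 = 52
Multiply: 52 × 5 = 260
Subtract: 260 - 26 = 234
234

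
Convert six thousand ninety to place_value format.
Convert six thousand ninety (English words) → 6×1000 + 90 = 6090 (decimal)
Convert 6090 (decimal) → 6090 = 6×1000 + 9×10 → 6 thousands, 9 tens (place-value notation)
6 thousands, 9 tens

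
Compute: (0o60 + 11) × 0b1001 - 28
Convert 0o60 (octal) → 6×8 = 48 (decimal)
Convert 0b1001 (binary) → 8 + 1 = 9 (decimal)
Expression in decimal: (48 + 11) × 9 - 28
Parentheses first: 48 + 11 = 59
Multiply: 59 × 9 = 531
Subtract: 531 - 28 = 503
503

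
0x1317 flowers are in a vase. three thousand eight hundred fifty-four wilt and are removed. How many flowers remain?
Convert 0x1317 (hexadecimal) → 1×4096 + 3×256 + 1×16 + 7 = 4887 (decimal)
Convert three thousand eight hundred fifty-four (English words) → 3×1000 + 8×100 + 54 = 3854 (decimal)
Compute 4887 - 3854 = 1033
1033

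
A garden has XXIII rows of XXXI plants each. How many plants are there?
Convert XXXI (Roman numeral) → 10 + 10 + 10 + 1 = 31 (decimal)
Convert XXIII (Roman numeral) → 10 + 10 + 1 + 1 + 1 = 23 (decimal)
Compute 31 × 23 = 713
713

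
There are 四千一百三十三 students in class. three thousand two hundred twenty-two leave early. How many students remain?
Convert 四千一百三十三 (Chinese numeral) → 4×1000 + 1×100 + 3×10 + 3 = 4133 (decimal)
Convert three thousand two hundred twenty-two (English words) → 3×1000 + 2×100 + 22 = 3222 (decimal)
Compute 4133 - 3222 = 911
911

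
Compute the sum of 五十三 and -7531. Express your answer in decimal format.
Convert 五十三 (Chinese numeral) → 5×10 + 3 = 53 (decimal)
Compute 53 + -7531 = -7478
-7478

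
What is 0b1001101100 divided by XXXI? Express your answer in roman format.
Convert 0b1001101100 (binary) → 512 + 64 + 32 + 8 + 4 = 620 (decimal)
Convert XXXI (Roman numeral) → 10 + 10 + 10 + 1 = 31 (decimal)
Compute 620 ÷ 31 = 20
Convert 20 (decimal) → 20 = 10 + 10 → XX (Roman numeral)
XX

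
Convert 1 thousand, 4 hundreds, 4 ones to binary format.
Convert 1 thousand, 4 hundreds, 4 ones (place-value notation) → 1×1000 + 4×100 + 4 = 1404 (decimal)
Convert 1404 (decimal) → 1404 = 1024 + 256 + 64 + 32 + 16 + 8 + 4 → 0b10101111100 (binary)
0b10101111100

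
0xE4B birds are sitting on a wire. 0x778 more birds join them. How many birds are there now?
Convert 0xE4B (hexadecimal) → 14×256 + 4×16 + 11 = 3659 (decimal)
Convert 0x778 (hexadecimal) → 7×256 + 7×16 + 8 = 1912 (decimal)
Compute 3659 + 1912 = 5571
5571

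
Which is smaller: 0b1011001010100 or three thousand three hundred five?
Convert 0b1011001010100 (binary) → 4096 + 1024 + 512 + 64 + 16 + 4 = 5716 (decimal)
Convert three thousand three hundred five (English words) → 3×1000 + 3×100 + 5 = 3305 (decimal)
Compare 5716 vs 3305: smaller = 3305
3305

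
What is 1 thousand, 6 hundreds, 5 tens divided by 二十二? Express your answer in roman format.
Convert 1 thousand, 6 hundreds, 5 tens (place-value notation) → 1×1000 + 6×100 + 5×10 = 1650 (decimal)
Convert 二十二 (Chinese numeral) → 2×10 + 2 = 22 (decimal)
Compute 1650 ÷ 22 = 75
Convert 75 (decimal) → 75 = 50 + 10 + 10 + 5 → LXXV (Roman numeral)
LXXV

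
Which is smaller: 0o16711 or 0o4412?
Convert 0o16711 (octal) → 1×4096 + 6×512 + 7×64 + 1×8 + 1 = 7625 (decimal)
Convert 0o4412 (octal) → 4×512 + 4×64 + 1×8 + 2 = 2314 (decimal)
Compare 7625 vs 2314: smaller = 2314
2314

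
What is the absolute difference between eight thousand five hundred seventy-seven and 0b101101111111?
Convert eight thousand five hundred seventy-seven (English words) → 8×1000 + 5×100 + 77 = 8577 (decimal)
Convert 0b101101111111 (binary) → 2048 + 512 + 256 + 64 + 32 + 16 + 8 + 4 + 2 + 1 = 2943 (decimal)
Compute |8577 - 2943| = 5634
5634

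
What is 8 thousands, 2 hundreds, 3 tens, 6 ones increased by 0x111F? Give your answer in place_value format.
Convert 8 thousands, 2 hundreds, 3 tens, 6 ones (place-value notation) → 8×1000 + 2×100 + 3×10 + 6 = 8236 (decimal)
Convert 0x111F (hexadecimal) → 1×4096 + 1×256 + 1×16 + 15 = 4383 (decimal)
Compute 8236 + 4383 = 12619
Convert 12619 (decimal) → 12619 = 12×1000 + 6×100 + 1×10 + 9 → 12 thousands, 6 hundreds, 1 ten, 9 ones (place-value notation)
12 thousands, 6 hundreds, 1 ten, 9 ones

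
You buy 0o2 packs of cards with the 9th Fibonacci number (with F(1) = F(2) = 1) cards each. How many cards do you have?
Convert the 9th Fibonacci number (with F(1) = F(2) = 1) (Fibonacci index) → 1, 1, 2, 3, 5, 8, 13, 21, 34 → 34 (decimal)
Convert 0o2 (octal) → 2 (decimal)
Compute 34 × 2 = 68
68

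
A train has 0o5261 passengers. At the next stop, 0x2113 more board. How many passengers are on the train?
Convert 0o5261 (octal) → 5×512 + 2×64 + 6×8 + 1 = 2737 (decimal)
Convert 0x2113 (hexadecimal) → 2×4096 + 1×256 + 1×16 + 3 = 8467 (decimal)
Compute 2737 + 8467 = 11204
11204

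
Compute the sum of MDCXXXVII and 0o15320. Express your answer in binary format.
Convert MDCXXXVII (Roman numeral) → 1000 + 500 + 100 + 10 + 10 + 10 + 5 + 1 + 1 = 1637 (decimal)
Convert 0o15320 (octal) → 1×4096 + 5×512 + 3×64 + 2×8 = 6864 (decimal)
Compute 1637 + 6864 = 8501
Convert 8501 (decimal) → 8501 = 8192 + 256 + 32 + 16 + 4 + 1 → 0b10000100110101 (binary)
0b10000100110101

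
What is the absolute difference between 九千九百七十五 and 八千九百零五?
Convert 九千九百七十五 (Chinese numeral) → 9×1000 + 9×100 + 7×10 + 5 = 9975 (decimal)
Convert 八千九百零五 (Chinese numeral) → 8×1000 + 9×100 + 5 = 8905 (decimal)
Compute |9975 - 8905| = 1070
1070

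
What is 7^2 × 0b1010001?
Convert 7^2 (power) → 49 (decimal)
Convert 0b1010001 (binary) → 64 + 16 + 1 = 81 (decimal)
Compute 49 × 81 = 3969
3969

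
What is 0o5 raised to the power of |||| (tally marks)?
Convert 0o5 (octal) → 5 (decimal)
Convert |||| (tally marks) → 4 (decimal)
Compute 5 ^ 4 = 625
625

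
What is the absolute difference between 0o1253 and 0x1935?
Convert 0o1253 (octal) → 1×512 + 2×64 + 5×8 + 3 = 683 (decimal)
Convert 0x1935 (hexadecimal) → 1×4096 + 9×256 + 3×16 + 5 = 6453 (decimal)
Compute |683 - 6453| = 5770
5770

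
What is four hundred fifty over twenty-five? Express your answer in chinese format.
Convert four hundred fifty (English words) → 4×100 + 50 = 450 (decimal)
Convert twenty-five (English words) → 25 (decimal)
Compute 450 ÷ 25 = 18
Convert 18 (decimal) → 18 = 1×10 + 8 → 十八 (Chinese numeral)
十八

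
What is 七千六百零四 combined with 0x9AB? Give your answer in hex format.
Convert 七千六百零四 (Chinese numeral) → 7×1000 + 6×100 + 4 = 7604 (decimal)
Convert 0x9AB (hexadecimal) → 9×256 + 10×16 + 11 = 2475 (decimal)
Compute 7604 + 2475 = 10079
Convert 10079 (decimal) → 10079 = 2×4096 + 7×256 + 5×16 + 15 → 0x275F (hexadecimal)
0x275F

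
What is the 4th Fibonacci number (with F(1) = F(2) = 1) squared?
The 4th Fibonacci number (with F(1) = F(2) = 1): 1, 1, 2, 3 → 3
Compute 3² = 3 × 3 = 9
9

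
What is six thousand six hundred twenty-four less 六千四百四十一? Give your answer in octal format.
Convert six thousand six hundred twenty-four (English words) → 6×1000 + 6×100 + 24 = 6624 (decimal)
Convert 六千四百四十一 (Chinese numeral) → 6×1000 + 4×100 + 4×10 + 1 = 6441 (decimal)
Compute 6624 - 6441 = 183
Convert 183 (decimal) → 183 = 2×64 + 6×8 + 7 → 0o267 (octal)
0o267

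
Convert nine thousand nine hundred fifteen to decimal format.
Convert nine thousand nine hundred fifteen (English words) → 9×1000 + 9×100 + 15 = 9915 (decimal)
9915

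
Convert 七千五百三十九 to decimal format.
Convert 七千五百三十九 (Chinese numeral) → 7×1000 + 5×100 + 3×10 + 9 = 7539 (decimal)
7539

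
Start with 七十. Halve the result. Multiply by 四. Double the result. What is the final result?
Convert 七十 (Chinese numeral) → 7×10 = 70 (decimal)
Start: 70
70 ÷ 2 = 35
Convert 四 (Chinese numeral) → 4 (decimal)
35 × 4 = 140
140 × 2 = 280
280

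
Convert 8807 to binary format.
Convert 8807 (decimal) → 8807 = 8192 + 512 + 64 + 32 + 4 + 2 + 1 → 0b10001001100111 (binary)
0b10001001100111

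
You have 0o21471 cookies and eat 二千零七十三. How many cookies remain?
Convert 0o21471 (octal) → 2×4096 + 1×512 + 4×64 + 7×8 + 1 = 9017 (decimal)
Convert 二千零七十三 (Chinese numeral) → 2×1000 + 7×10 + 3 = 2073 (decimal)
Compute 9017 - 2073 = 6944
6944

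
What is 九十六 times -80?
Convert 九十六 (Chinese numeral) → 9×10 + 6 = 96 (decimal)
Compute 96 × -80 = -7680
-7680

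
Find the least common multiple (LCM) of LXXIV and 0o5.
Convert LXXIV (Roman numeral) → 50 + 10 + 10 + 4 = 74 (decimal)
Convert 0o5 (octal) → 5 (decimal)
Compute lcm(74, 5) = 370
370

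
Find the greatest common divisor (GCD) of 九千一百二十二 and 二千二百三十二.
Convert 九千一百二十二 (Chinese numeral) → 9×1000 + 1×100 + 2×10 + 2 = 9122 (decimal)
Convert 二千二百三十二 (Chinese numeral) → 2×1000 + 2×100 + 3×10 + 2 = 2232 (decimal)
Compute gcd(9122, 2232) = 2
2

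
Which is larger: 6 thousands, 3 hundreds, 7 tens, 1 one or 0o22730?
Convert 6 thousands, 3 hundreds, 7 tens, 1 one (place-value notation) → 6×1000 + 3×100 + 7×10 + 1 = 6371 (decimal)
Convert 0o22730 (octal) → 2×4096 + 2×512 + 7×64 + 3×8 = 9688 (decimal)
Compare 6371 vs 9688: larger = 9688
9688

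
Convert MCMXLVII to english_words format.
Convert MCMXLVII (Roman numeral) → 1000 + 900 + 40 + 5 + 1 + 1 = 1947 (decimal)
Convert 1947 (decimal) → 1947 = 1×1000 + 9×100 + 47 → one thousand nine hundred forty-seven (English words)
one thousand nine hundred forty-seven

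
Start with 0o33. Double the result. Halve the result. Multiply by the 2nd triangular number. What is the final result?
Convert 0o33 (octal) → 3×8 + 3 = 27 (decimal)
Start: 27
27 × 2 = 54
54 ÷ 2 = 27
Convert the 2nd triangular number (triangular index) → 2×3/2 = 3 (decimal)
27 × 3 = 81
81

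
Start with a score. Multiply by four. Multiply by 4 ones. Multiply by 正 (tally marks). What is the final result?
Convert a score (colloquial) → 20 (decimal)
Start: 20
Convert four (English words) → 4 (decimal)
20 × 4 = 80
Convert 4 ones (place-value notation) → 4 (decimal)
80 × 4 = 320
Convert 正 (tally marks) → 5 (decimal)
320 × 5 = 1600
1600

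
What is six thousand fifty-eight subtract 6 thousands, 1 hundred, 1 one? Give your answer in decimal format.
Convert six thousand fifty-eight (English words) → 6×1000 + 58 = 6058 (decimal)
Convert 6 thousands, 1 hundred, 1 one (place-value notation) → 6×1000 + 1×100 + 1 = 6101 (decimal)
Compute 6058 - 6101 = -43
-43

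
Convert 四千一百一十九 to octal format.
Convert 四千一百一十九 (Chinese numeral) → 4×1000 + 1×100 + 1×10 + 9 = 4119 (decimal)
Convert 4119 (decimal) → 4119 = 1×4096 + 2×8 + 7 → 0o10027 (octal)
0o10027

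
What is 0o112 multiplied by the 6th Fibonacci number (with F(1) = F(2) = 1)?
Convert 0o112 (octal) → 1×64 + 1×8 + 2 = 74 (decimal)
Convert the 6th Fibonacci number (with F(1) = F(2) = 1) (Fibonacci index) → 1, 1, 2, 3, 5, 8 → 8 (decimal)
Compute 74 × 8 = 592
592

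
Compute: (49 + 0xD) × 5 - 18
Convert 0xD (hexadecimal) → 13 (decimal)
Expression in decimal: (49 + 13) × 5 - 18
Parentheses first: 49 + 13 = 62
Multiply: 62 × 5 = 310
Subtract: 310 - 18 = 292
292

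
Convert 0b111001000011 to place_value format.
Convert 0b111001000011 (binary) → 2048 + 1024 + 512 + 64 + 2 + 1 = 3651 (decimal)
Convert 3651 (decimal) → 3651 = 3×1000 + 6×100 + 5×10 + 1 → 3 thousands, 6 hundreds, 5 tens, 1 one (place-value notation)
3 thousands, 6 hundreds, 5 tens, 1 one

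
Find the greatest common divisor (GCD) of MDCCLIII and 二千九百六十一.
Convert MDCCLIII (Roman numeral) → 1000 + 500 + 100 + 100 + 50 + 1 + 1 + 1 = 1753 (decimal)
Convert 二千九百六十一 (Chinese numeral) → 2×1000 + 9×100 + 6×10 + 1 = 2961 (decimal)
Compute gcd(1753, 2961) = 1
1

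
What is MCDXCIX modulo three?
Convert MCDXCIX (Roman numeral) → 1000 + 400 + 90 + 9 = 1499 (decimal)
Convert three (English words) → 3 (decimal)
Compute 1499 mod 3 = 2
2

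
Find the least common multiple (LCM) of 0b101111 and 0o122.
Convert 0b101111 (binary) → 32 + 8 + 4 + 2 + 1 = 47 (decimal)
Convert 0o122 (octal) → 1×64 + 2×8 + 2 = 82 (decimal)
Compute lcm(47, 82) = 3854
3854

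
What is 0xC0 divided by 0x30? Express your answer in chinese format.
Convert 0xC0 (hexadecimal) → 12×16 = 192 (decimal)
Convert 0x30 (hexadecimal) → 3×16 = 48 (decimal)
Compute 192 ÷ 48 = 4
Convert 4 (decimal) → 四 (Chinese numeral)
四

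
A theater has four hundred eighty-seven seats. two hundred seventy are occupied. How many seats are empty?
Convert four hundred eighty-seven (English words) → 4×100 + 87 = 487 (decimal)
Convert two hundred seventy (English words) → 2×100 + 70 = 270 (decimal)
Compute 487 - 270 = 217
217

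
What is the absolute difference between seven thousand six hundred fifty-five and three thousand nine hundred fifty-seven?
Convert seven thousand six hundred fifty-five (English words) → 7×1000 + 6×100 + 55 = 7655 (decimal)
Convert three thousand nine hundred fifty-seven (English words) → 3×1000 + 9×100 + 57 = 3957 (decimal)
Compute |7655 - 3957| = 3698
3698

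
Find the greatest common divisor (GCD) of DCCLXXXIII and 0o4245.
Convert DCCLXXXIII (Roman numeral) → 500 + 100 + 100 + 50 + 10 + 10 + 10 + 1 + 1 + 1 = 783 (decimal)
Convert 0o4245 (octal) → 4×512 + 2×64 + 4×8 + 5 = 2213 (decimal)
Compute gcd(783, 2213) = 1
1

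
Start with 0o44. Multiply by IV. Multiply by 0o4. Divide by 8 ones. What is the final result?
Convert 0o44 (octal) → 4×8 + 4 = 36 (decimal)
Start: 36
Convert IV (Roman numeral) → 4 (decimal)
36 × 4 = 144
Convert 0o4 (octal) → 4 (decimal)
144 × 4 = 576
Convert 8 ones (place-value notation) → 8 (decimal)
576 ÷ 8 = 72
72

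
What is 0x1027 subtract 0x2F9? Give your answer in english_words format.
Convert 0x1027 (hexadecimal) → 1×4096 + 2×16 + 7 = 4135 (decimal)
Convert 0x2F9 (hexadecimal) → 2×256 + 15×16 + 9 = 761 (decimal)
Compute 4135 - 761 = 3374
Convert 3374 (decimal) → 3374 = 3×1000 + 3×100 + 74 → three thousand three hundred seventy-four (English words)
three thousand three hundred seventy-four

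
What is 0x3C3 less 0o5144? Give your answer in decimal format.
Convert 0x3C3 (hexadecimal) → 3×256 + 12×16 + 3 = 963 (decimal)
Convert 0o5144 (octal) → 5×512 + 1×64 + 4×8 + 4 = 2660 (decimal)
Compute 963 - 2660 = -1697
-1697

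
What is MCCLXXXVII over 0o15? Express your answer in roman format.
Convert MCCLXXXVII (Roman numeral) → 1000 + 100 + 100 + 50 + 10 + 10 + 10 + 5 + 1 + 1 = 1287 (decimal)
Convert 0o15 (octal) → 1×8 + 5 = 13 (decimal)
Compute 1287 ÷ 13 = 99
Convert 99 (decimal) → 99 = 90 + 9 → XCIX (Roman numeral)
XCIX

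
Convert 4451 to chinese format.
Convert 4451 (decimal) → 4451 = 4×1000 + 4×100 + 5×10 + 1 → 四千四百五十一 (Chinese numeral)
四千四百五十一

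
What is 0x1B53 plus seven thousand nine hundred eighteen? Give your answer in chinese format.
Convert 0x1B53 (hexadecimal) → 1×4096 + 11×256 + 5×16 + 3 = 6995 (decimal)
Convert seven thousand nine hundred eighteen (English words) → 7×1000 + 9×100 + 18 = 7918 (decimal)
Compute 6995 + 7918 = 14913
Convert 14913 (decimal) → 14913 = 1×10000 + 4×1000 + 9×100 + 1×10 + 3 → 一万四千九百一十三 (Chinese numeral)
一万四千九百一十三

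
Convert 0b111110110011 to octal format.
Convert 0b111110110011 (binary) → 2048 + 1024 + 512 + 256 + 128 + 32 + 16 + 2 + 1 = 4019 (decimal)
Convert 4019 (decimal) → 4019 = 7×512 + 6×64 + 6×8 + 3 → 0o7663 (octal)
0o7663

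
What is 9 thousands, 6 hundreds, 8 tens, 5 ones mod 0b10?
Convert 9 thousands, 6 hundreds, 8 tens, 5 ones (place-value notation) → 9×1000 + 6×100 + 8×10 + 5 = 9685 (decimal)
Convert 0b10 (binary) → 2 (decimal)
Compute 9685 mod 2 = 1
1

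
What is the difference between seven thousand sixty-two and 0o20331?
Convert seven thousand sixty-two (English words) → 7×1000 + 62 = 7062 (decimal)
Convert 0o20331 (octal) → 2×4096 + 3×64 + 3×8 + 1 = 8409 (decimal)
Difference: |7062 - 8409| = 1347
1347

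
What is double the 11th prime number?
The 11th prime number = 31
Compute 31 × 2 = 62
62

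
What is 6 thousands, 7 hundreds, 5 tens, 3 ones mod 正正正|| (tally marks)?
Convert 6 thousands, 7 hundreds, 5 tens, 3 ones (place-value notation) → 6×1000 + 7×100 + 5×10 + 3 = 6753 (decimal)
Convert 正正正|| (tally marks) → 5 + 5 + 5 + 2 = 17 (decimal)
Compute 6753 mod 17 = 4
4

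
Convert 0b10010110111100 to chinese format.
Convert 0b10010110111100 (binary) → 8192 + 1024 + 256 + 128 + 32 + 16 + 8 + 4 = 9660 (decimal)
Convert 9660 (decimal) → 9660 = 9×1000 + 6×100 + 6×10 → 九千六百六十 (Chinese numeral)
九千六百六十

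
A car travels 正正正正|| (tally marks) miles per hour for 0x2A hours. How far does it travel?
Convert 正正正正|| (tally marks) → 5 + 5 + 5 + 5 + 2 = 22 (decimal)
Convert 0x2A (hexadecimal) → 2×16 + 10 = 42 (decimal)
Compute 22 × 42 = 924
924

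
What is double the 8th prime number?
The 8th prime number = 19
Compute 19 × 2 = 38
38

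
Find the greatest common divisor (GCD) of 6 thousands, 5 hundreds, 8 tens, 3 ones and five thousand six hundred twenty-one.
Convert 6 thousands, 5 hundreds, 8 tens, 3 ones (place-value notation) → 6×1000 + 5×100 + 8×10 + 3 = 6583 (decimal)
Convert five thousand six hundred twenty-one (English words) → 5×1000 + 6×100 + 21 = 5621 (decimal)
Compute gcd(6583, 5621) = 1
1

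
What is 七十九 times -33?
Convert 七十九 (Chinese numeral) → 7×10 + 9 = 79 (decimal)
Compute 79 × -33 = -2607
-2607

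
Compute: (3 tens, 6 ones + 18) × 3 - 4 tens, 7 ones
Convert 3 tens, 6 ones (place-value notation) → 3×10 + 6 = 36 (decimal)
Convert 4 tens, 7 ones (place-value notation) → 4×10 + 7 = 47 (decimal)
Expression in decimal: (36 + 18) × 3 - 47
Parentheses first: 36 + 18 = 54
Multiply: 54 × 3 = 162
Subtract: 162 - 47 = 115
115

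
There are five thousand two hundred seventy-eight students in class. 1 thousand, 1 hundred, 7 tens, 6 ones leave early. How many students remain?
Convert five thousand two hundred seventy-eight (English words) → 5×1000 + 2×100 + 78 = 5278 (decimal)
Convert 1 thousand, 1 hundred, 7 tens, 6 ones (place-value notation) → 1×1000 + 1×100 + 7×10 + 6 = 1176 (decimal)
Compute 5278 - 1176 = 4102
4102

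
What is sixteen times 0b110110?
Convert sixteen (English words) → 16 (decimal)
Convert 0b110110 (binary) → 32 + 16 + 4 + 2 = 54 (decimal)
Compute 16 × 54 = 864
864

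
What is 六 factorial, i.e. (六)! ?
Convert 六 (Chinese numeral) → 6 (decimal)
Compute 6! = 720
720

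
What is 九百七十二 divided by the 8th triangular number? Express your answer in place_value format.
Convert 九百七十二 (Chinese numeral) → 9×100 + 7×10 + 2 = 972 (decimal)
Convert the 8th triangular number (triangular index) → 8×9/2 = 36 (decimal)
Compute 972 ÷ 36 = 27
Convert 27 (decimal) → 27 = 2×10 + 7 → 2 tens, 7 ones (place-value notation)
2 tens, 7 ones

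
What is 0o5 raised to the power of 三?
Convert 0o5 (octal) → 5 (decimal)
Convert 三 (Chinese numeral) → 3 (decimal)
Compute 5 ^ 3 = 125
125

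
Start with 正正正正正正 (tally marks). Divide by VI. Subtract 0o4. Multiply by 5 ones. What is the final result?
Convert 正正正正正正 (tally marks) → 5 + 5 + 5 + 5 + 5 + 5 = 30 (decimal)
Start: 30
Convert VI (Roman numeral) → 5 + 1 = 6 (decimal)
30 ÷ 6 = 5
Convert 0o4 (octal) → 4 (decimal)
5 - 4 = 1
Convert 5 ones (place-value notation) → 5 (decimal)
1 × 5 = 5
5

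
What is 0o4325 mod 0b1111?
Convert 0o4325 (octal) → 4×512 + 3×64 + 2×8 + 5 = 2261 (decimal)
Convert 0b1111 (binary) → 8 + 4 + 2 + 1 = 15 (decimal)
Compute 2261 mod 15 = 11
11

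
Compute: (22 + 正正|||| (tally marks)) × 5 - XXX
Convert 正正|||| (tally marks) → 5 + 5 + 4 = 14 (decimal)
Convert XXX (Roman numeral) → 10 + 10 + 10 = 30 (decimal)
Expression in decimal: (22 + 14) × 5 - 30
Parentheses first: 22 + 14 = 36
Multiply: 36 × 5 = 180
Subtract: 180 - 30 = 150
150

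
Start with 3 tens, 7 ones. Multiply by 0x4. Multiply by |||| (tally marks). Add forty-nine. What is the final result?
Convert 3 tens, 7 ones (place-value notation) → 3×10 + 7 = 37 (decimal)
Start: 37
Convert 0x4 (hexadecimal) → 4 (decimal)
37 × 4 = 148
Convert |||| (tally marks) → 4 (decimal)
148 × 4 = 592
Convert forty-nine (English words) → 49 (decimal)
592 + 49 = 641
641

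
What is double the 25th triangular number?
The 25th triangular number = 25×26/2 = 325
Compute 325 × 2 = 650
650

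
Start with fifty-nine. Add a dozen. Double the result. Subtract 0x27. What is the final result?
Convert fifty-nine (English words) → 59 (decimal)
Start: 59
Convert a dozen (colloquial) → 12 (decimal)
59 + 12 = 71
71 × 2 = 142
Convert 0x27 (hexadecimal) → 2×16 + 7 = 39 (decimal)
142 - 39 = 103
103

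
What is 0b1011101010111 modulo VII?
Convert 0b1011101010111 (binary) → 4096 + 1024 + 512 + 256 + 64 + 16 + 4 + 2 + 1 = 5975 (decimal)
Convert VII (Roman numeral) → 5 + 1 + 1 = 7 (decimal)
Compute 5975 mod 7 = 4
4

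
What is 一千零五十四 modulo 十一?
Convert 一千零五十四 (Chinese numeral) → 1×1000 + 5×10 + 4 = 1054 (decimal)
Convert 十一 (Chinese numeral) → 1×10 + 1 = 11 (decimal)
Compute 1054 mod 11 = 9
9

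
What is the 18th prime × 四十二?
Convert the 18th prime (prime index) → 61 (decimal)
Convert 四十二 (Chinese numeral) → 4×10 + 2 = 42 (decimal)
Compute 61 × 42 = 2562
2562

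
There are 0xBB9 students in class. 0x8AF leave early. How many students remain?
Convert 0xBB9 (hexadecimal) → 11×256 + 11×16 + 9 = 3001 (decimal)
Convert 0x8AF (hexadecimal) → 8×256 + 10×16 + 15 = 2223 (decimal)
Compute 3001 - 2223 = 778
778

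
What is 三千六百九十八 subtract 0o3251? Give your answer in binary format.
Convert 三千六百九十八 (Chinese numeral) → 3×1000 + 6×100 + 9×10 + 8 = 3698 (decimal)
Convert 0o3251 (octal) → 3×512 + 2×64 + 5×8 + 1 = 1705 (decimal)
Compute 3698 - 1705 = 1993
Convert 1993 (decimal) → 1993 = 1024 + 512 + 256 + 128 + 64 + 8 + 1 → 0b11111001001 (binary)
0b11111001001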